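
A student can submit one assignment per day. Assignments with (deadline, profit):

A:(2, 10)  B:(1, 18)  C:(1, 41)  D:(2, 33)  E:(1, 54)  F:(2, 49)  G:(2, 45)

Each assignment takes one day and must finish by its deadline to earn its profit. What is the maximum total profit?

103

Profit order: E=54 F=49 G=45 C=41 D=33 B=18 A=10
Assign: E→slot 1, F→slot 2, G skipped, C skipped, D skipped, B skipped, A skipped.
Slots: [1:E] [2:F]
Profit = 54 + 49 = 103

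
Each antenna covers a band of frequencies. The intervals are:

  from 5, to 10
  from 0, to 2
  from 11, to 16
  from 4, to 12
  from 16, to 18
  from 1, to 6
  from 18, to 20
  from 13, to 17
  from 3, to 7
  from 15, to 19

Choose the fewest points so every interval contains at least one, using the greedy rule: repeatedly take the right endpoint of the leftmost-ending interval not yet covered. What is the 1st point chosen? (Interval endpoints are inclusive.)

2

Sort by right endpoint; whenever an interval is uncovered, place a point at its right end.
By right end: [0,2]  [1,6]  [3,7]  [5,10]  [4,12]  [11,16]  [13,17]  [16,18]  [15,19]  [18,20]
[0,2] uncovered → point at 2; [3,7] uncovered → point at 7; [11,16] uncovered → point at 16; [18,20] uncovered → point at 20.
Points: 2, 7, 16, 20 (4 total).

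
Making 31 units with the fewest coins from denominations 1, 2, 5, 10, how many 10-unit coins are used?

3

31 − 3×10→1 − 1×1→0
Count of 10: 3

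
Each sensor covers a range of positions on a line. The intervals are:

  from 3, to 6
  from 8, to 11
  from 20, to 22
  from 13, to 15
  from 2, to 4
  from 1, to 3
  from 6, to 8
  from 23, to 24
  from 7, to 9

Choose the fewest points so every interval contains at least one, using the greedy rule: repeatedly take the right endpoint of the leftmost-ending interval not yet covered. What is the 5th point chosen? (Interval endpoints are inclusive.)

Process intervals by earliest right end; each time one isn't hit yet, stab at its right endpoint.
By right end: [1,3]  [2,4]  [3,6]  [6,8]  [7,9]  [8,11]  [13,15]  [20,22]  [23,24]
[1,3] uncovered → point at 3; [6,8] uncovered → point at 8; [13,15] uncovered → point at 15; [20,22] uncovered → point at 22; [23,24] uncovered → point at 24.
Points: 3, 8, 15, 22, 24 (5 total).

24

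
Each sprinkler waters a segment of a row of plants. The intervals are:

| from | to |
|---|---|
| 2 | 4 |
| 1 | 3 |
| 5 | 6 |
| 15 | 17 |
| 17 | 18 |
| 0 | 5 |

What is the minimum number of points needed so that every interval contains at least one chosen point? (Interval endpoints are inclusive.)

Process intervals by earliest right end; each time one isn't hit yet, stab at its right endpoint.
Sorted: [1,3] [2,4] [0,5] [5,6] [15,17] [17,18]
{[1,3],[2,4],[0,5]} hit by 3; {[5,6]} hit by 6; {[15,17],[17,18]} hit by 17.
Points: 3, 6, 17 (3 total).

3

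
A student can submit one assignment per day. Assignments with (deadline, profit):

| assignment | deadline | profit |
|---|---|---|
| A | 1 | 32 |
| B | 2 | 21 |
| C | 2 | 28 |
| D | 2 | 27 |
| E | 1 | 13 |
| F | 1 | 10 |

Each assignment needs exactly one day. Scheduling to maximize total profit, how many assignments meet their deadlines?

2

Profit order: A=32 C=28 D=27 B=21 E=13 F=10
Assign: A→slot 1, C→slot 2, D skipped, B skipped, E skipped, F skipped.
Slots: [1:A] [2:C]
2 of 6 scheduled.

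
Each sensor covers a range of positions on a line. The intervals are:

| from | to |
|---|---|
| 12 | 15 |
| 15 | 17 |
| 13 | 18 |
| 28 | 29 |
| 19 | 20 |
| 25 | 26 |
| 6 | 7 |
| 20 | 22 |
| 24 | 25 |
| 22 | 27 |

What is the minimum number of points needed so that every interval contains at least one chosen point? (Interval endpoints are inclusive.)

By right end: [6,7]  [12,15]  [15,17]  [13,18]  [19,20]  [20,22]  [24,25]  [25,26]  [22,27]  [28,29]
[6,7] uncovered → point at 7; [12,15] uncovered → point at 15; [19,20] uncovered → point at 20; [24,25] uncovered → point at 25; [28,29] uncovered → point at 29.
Points: 7, 15, 20, 25, 29 (5 total).

5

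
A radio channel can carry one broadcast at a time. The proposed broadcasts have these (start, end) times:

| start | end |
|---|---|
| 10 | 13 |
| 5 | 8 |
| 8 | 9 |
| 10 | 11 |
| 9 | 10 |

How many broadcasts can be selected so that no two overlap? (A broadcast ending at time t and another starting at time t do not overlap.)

By end time: (5,8), (8,9), (9,10), (10,11), (10,13).
Pick (5,8); next start ≥ 8 → (8,9); next start ≥ 9 → (9,10); next start ≥ 10 → (10,11).
Selected 4 broadcasts.

4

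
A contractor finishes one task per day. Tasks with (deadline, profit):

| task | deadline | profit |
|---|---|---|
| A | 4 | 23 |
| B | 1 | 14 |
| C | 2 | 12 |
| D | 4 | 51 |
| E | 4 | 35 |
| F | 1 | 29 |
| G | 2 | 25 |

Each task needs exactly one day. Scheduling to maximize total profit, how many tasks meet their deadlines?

Take jobs in profit order; each goes to the latest open slot no later than its deadline.
By profit: D(d4,51), E(d4,35), F(d1,29), G(d2,25), A(d4,23), B(d1,14), C(d2,12)
D→slot 4; E→slot 3; F→slot 1; G→slot 2; A skipped; B skipped; C skipped.
4 of 7 scheduled.

4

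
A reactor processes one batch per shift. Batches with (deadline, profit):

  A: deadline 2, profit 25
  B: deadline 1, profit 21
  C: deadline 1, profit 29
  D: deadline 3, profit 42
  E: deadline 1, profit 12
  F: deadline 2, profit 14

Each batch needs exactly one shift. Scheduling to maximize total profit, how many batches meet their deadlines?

Take jobs in profit order; each goes to the latest open slot no later than its deadline.
By profit: D(d3,42), C(d1,29), A(d2,25), B(d1,21), F(d2,14), E(d1,12)
D→slot 3; C→slot 1; A→slot 2; B skipped; F skipped; E skipped.
3 of 6 scheduled.

3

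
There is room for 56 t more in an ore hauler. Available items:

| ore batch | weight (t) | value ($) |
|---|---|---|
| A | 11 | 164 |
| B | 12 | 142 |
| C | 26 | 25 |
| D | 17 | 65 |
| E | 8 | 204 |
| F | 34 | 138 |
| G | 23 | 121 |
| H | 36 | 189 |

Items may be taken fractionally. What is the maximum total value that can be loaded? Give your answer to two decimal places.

641.50

Order: E (204/8=25.50) > A (164/11=14.91) > B (142/12=11.83) > G (121/23=5.26) > H (189/36=5.25) > F (138/34=4.06) > D (65/17=3.82) > C (25/26=0.96)
Fill: take E (8 @ 204) → take A (11 @ 164) → take B (12 @ 142) → take G (23 @ 121) → take 2/36 of H → 10.50; 56/56 used.
Total value = 641.50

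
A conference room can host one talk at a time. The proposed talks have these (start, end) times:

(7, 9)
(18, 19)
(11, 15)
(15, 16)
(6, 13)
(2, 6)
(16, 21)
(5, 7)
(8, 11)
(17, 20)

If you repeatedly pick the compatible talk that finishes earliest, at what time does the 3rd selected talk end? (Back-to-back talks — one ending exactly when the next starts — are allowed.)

Order by finish time; keep every interval that doesn't clash with the previous kept one.
By end time: (2,6), (5,7), (7,9), (8,11), (6,13), (11,15), (15,16), (18,19), (17,20), (16,21).
Pick (2,6); next start ≥ 6 → (7,9); next start ≥ 9 → (11,15); next start ≥ 15 → (15,16); next start ≥ 16 → (18,19).
Selected: (2,6) (7,9) (11,15) (15,16) (18,19)

15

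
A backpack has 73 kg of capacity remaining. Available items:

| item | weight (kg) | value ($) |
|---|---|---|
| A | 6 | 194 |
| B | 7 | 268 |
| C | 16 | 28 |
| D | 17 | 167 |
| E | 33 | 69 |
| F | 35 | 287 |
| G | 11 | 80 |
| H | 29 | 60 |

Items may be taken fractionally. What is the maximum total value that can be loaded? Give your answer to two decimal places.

Sort by value per unit weight and fill in that order.
Order: B (268/7=38.29) > A (194/6=32.33) > D (167/17=9.82) > F (287/35=8.20) > G (80/11=7.27) > E (69/33=2.09) > H (60/29=2.07) > C (28/16=1.75)
Fill: take B (7 @ 268) → take A (6 @ 194) → take D (17 @ 167) → take F (35 @ 287) → take 8/11 of G → 58.18; 73/73 used.
Total value = 974.18

974.18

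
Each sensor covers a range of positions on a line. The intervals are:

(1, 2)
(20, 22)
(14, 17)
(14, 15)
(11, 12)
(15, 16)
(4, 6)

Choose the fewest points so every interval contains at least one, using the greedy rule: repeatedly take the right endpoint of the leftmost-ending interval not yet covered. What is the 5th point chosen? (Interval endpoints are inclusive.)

22

By right end: [1,2]  [4,6]  [11,12]  [14,15]  [15,16]  [14,17]  [20,22]
[1,2] uncovered → point at 2; [4,6] uncovered → point at 6; [11,12] uncovered → point at 12; [14,15] uncovered → point at 15; [20,22] uncovered → point at 22.
Points: 2, 6, 12, 15, 22 (5 total).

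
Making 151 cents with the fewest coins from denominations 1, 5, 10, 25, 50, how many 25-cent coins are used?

151 = 3×50 + 1×1
Count of 25: 0

0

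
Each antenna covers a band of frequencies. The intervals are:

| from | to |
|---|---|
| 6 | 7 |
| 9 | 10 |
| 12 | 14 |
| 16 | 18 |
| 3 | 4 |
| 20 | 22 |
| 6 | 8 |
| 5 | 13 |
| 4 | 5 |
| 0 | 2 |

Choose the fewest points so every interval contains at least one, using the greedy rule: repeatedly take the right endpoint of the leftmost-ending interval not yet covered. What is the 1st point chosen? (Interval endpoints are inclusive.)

Sort by right endpoint; whenever an interval is uncovered, place a point at its right end.
Sorted: [0,2] [3,4] [4,5] [6,7] [6,8] [9,10] [5,13] [12,14] [16,18] [20,22]
{[0,2]} hit by 2; {[3,4],[4,5]} hit by 4; {[6,7],[6,8]} hit by 7; {[9,10],[5,13]} hit by 10; {[12,14]} hit by 14; {[16,18]} hit by 18; {[20,22]} hit by 22.
Points: 2, 4, 7, 10, 14, 18, 22 (7 total).

2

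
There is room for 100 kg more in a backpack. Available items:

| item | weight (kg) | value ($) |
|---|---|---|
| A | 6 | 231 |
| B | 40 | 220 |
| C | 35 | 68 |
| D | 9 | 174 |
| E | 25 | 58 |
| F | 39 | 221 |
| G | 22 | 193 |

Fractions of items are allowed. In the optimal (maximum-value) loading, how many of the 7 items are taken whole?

Greedy by value/weight ratio, highest first.
Order: A (231/6=38.50) > D (174/9=19.33) > G (193/22=8.77) > F (221/39=5.67) > B (220/40=5.50) > E (58/25=2.32) > C (68/35=1.94)
Fill: take A (6 @ 231) → take D (9 @ 174) → take G (22 @ 193) → take F (39 @ 221) → take 24/40 of B → 132.00; 100/100 used.
4 item(s) taken whole; one partial (take 24/40 of B).

4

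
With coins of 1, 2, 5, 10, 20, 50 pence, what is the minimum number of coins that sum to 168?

7

Use the largest denomination that fits, subtract, and repeat.
168 − 3×50→18 − 1×10→8 − 1×5→3 − 1×2→1 − 1×1→0
Total coins = 3 + 1 + 1 + 1 + 1 = 7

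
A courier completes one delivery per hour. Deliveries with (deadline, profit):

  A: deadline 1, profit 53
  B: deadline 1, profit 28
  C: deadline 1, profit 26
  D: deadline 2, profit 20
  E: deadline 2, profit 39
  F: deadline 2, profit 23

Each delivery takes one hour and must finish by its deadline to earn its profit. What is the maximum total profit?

92

Sort by profit descending; place each in the latest free slot ≤ its deadline.
By profit: A(d1,53), E(d2,39), B(d1,28), C(d1,26), F(d2,23), D(d2,20)
A→slot 1; E→slot 2; B skipped; C skipped; F skipped; D skipped.
Profit = 53 + 39 = 92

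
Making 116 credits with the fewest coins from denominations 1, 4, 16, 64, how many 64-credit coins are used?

Use the largest denomination that fits, subtract, and repeat.
116 − 1×64→52 − 3×16→4 − 1×4→0
Count of 64: 1

1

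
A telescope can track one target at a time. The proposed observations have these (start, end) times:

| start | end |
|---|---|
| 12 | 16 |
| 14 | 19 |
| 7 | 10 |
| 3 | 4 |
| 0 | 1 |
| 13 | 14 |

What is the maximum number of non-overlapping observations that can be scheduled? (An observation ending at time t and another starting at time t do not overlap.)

5

Order by finish time; keep every interval that doesn't clash with the previous kept one.
Sorted by end: (0,1)  (3,4)  (7,10)  (13,14)  (12,16)  (14,19)
take (0,1); take (3,4); take (7,10); take (13,14); take (14,19).
Selected 5 observations.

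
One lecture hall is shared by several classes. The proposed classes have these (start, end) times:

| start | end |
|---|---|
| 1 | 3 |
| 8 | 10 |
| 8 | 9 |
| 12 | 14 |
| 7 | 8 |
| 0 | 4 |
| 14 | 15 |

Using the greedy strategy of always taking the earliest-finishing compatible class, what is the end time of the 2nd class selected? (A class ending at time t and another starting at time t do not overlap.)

8

Order by finish time; keep every interval that doesn't clash with the previous kept one.
Sorted by end: (1,3)  (0,4)  (7,8)  (8,9)  (8,10)  (12,14)  (14,15)
take (1,3); take (7,8); take (8,9); skip (8,10); take (12,14); take (14,15).
Selected: (1,3) (7,8) (8,9) (12,14) (14,15)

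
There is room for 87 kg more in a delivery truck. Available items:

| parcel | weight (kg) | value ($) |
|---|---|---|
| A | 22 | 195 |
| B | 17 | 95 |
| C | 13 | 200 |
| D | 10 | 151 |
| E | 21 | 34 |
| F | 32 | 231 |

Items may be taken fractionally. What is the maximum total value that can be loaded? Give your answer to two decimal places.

Sort by value per unit weight and fill in that order.
Ratios (sorted): C 15.38, D 15.10, A 8.86, F 7.22, B 5.59, E 1.62
take C (13 @ 200); take D (10 @ 151); take A (22 @ 195); take F (32 @ 231); take 10/17 of B → 55.88. Capacity used 87/87.
Total value = 832.88

832.88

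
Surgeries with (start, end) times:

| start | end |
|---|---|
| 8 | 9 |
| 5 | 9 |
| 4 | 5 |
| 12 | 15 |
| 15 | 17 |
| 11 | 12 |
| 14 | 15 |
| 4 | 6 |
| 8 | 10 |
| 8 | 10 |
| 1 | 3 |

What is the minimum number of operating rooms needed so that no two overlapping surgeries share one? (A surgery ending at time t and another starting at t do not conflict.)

4

The answer is the maximum number of intervals overlapping at any instant.
starts: [1, 4, 4, 5, 8, 8, 8, 11, 12, 14, 15]
ends:   [3, 5, 6, 9, 9, 10, 10, 12, 15, 15, 17]
s1→1 e3→0 s4→1 s4→2 e5→1 s5→2 e6→1 s8→2 s8→3 s8→4  — peak 4.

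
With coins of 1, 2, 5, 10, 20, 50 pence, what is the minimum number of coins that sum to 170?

Use the largest denomination that fits, subtract, and repeat.
170 − 3×50→20 − 1×20→0
Total coins = 3 + 1 = 4

4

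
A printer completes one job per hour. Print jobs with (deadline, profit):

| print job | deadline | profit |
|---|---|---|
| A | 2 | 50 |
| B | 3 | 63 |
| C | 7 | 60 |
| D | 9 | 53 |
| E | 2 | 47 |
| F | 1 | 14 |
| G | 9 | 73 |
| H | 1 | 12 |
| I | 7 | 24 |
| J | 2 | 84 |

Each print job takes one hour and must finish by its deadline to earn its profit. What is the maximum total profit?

Take jobs in profit order; each goes to the latest open slot no later than its deadline.
By profit: J(d2,84), G(d9,73), B(d3,63), C(d7,60), D(d9,53), A(d2,50), E(d2,47), I(d7,24), F(d1,14), H(d1,12)
J→slot 2; G→slot 9; B→slot 3; C→slot 7; D→slot 8; A→slot 1; E skipped; I→slot 6; F skipped; H skipped.
Profit = 50 + 84 + 63 + 24 + 60 + 53 + 73 = 407

407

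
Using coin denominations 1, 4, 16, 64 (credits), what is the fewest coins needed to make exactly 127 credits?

10

Greedy: take as many of the largest coin as possible, then repeat with the remainder.
127 = 1×64 + 3×16 + 3×4 + 3×1
Total coins = 1 + 3 + 3 + 3 = 10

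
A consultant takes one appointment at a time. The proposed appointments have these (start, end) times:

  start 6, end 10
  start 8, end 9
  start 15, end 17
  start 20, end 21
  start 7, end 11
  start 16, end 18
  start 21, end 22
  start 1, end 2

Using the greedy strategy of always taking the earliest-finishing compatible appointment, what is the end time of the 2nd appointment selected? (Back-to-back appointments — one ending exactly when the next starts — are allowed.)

9

Greedy by earliest finish: after sorting by end time, pick each interval compatible with the last pick.
By end time: (1,2), (8,9), (6,10), (7,11), (15,17), (16,18), (20,21), (21,22).
Pick (1,2); next start ≥ 2 → (8,9); next start ≥ 9 → (15,17); next start ≥ 17 → (20,21); next start ≥ 21 → (21,22).
Selected: (1,2) (8,9) (15,17) (20,21) (21,22)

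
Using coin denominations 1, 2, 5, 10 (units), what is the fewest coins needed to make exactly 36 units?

Greedy: take as many of the largest coin as possible, then repeat with the remainder.
36 − 3×10→6 − 1×5→1 − 1×1→0
Total coins = 3 + 1 + 1 = 5

5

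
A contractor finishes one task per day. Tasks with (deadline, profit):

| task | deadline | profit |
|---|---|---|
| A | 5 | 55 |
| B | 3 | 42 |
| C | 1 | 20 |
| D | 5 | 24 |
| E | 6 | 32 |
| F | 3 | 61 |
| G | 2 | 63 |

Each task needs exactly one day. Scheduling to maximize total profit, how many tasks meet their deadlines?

6

Take jobs in profit order; each goes to the latest open slot no later than its deadline.
Profit order: G=63 F=61 A=55 B=42 E=32 D=24 C=20
Assign: G→slot 2, F→slot 3, A→slot 5, B→slot 1, E→slot 6, D→slot 4, C skipped.
Slots: [1:B] [2:G] [3:F] [4:D] [5:A] [6:E]
6 of 7 scheduled.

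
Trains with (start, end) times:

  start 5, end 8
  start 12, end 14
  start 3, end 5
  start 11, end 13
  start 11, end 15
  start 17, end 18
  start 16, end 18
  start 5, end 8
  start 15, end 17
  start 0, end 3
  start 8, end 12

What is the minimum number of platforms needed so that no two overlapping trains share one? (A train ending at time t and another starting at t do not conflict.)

starts: [0, 3, 5, 5, 8, 11, 11, 12, 15, 16, 17]
ends:   [3, 5, 8, 8, 12, 13, 14, 15, 17, 18, 18]
s0→1 e3→0 s3→1 e5→0 s5→1 s5→2 e8→1 e8→0 s8→1 s11→2 s11→3  — peak 3.

3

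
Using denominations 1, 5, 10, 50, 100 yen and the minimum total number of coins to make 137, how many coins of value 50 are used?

Use the largest denomination that fits, subtract, and repeat.
137 − 1×100→37 − 3×10→7 − 1×5→2 − 2×1→0
Count of 50: 0

0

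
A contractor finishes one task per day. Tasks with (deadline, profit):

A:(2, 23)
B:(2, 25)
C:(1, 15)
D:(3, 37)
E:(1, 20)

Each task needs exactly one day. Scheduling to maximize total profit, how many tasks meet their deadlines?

3

Sort by profit descending; place each in the latest free slot ≤ its deadline.
Profit order: D=37 B=25 A=23 E=20 C=15
Assign: D→slot 3, B→slot 2, A→slot 1, E skipped, C skipped.
Slots: [1:A] [2:B] [3:D]
3 of 5 scheduled.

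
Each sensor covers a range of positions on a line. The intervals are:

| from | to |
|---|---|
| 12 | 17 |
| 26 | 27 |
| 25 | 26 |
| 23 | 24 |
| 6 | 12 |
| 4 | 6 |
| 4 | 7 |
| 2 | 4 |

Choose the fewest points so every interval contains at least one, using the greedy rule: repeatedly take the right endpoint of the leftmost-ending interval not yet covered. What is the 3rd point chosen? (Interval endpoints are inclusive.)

By right end: [2,4]  [4,6]  [4,7]  [6,12]  [12,17]  [23,24]  [25,26]  [26,27]
[2,4] uncovered → point at 4; [6,12] uncovered → point at 12; [23,24] uncovered → point at 24; [25,26] uncovered → point at 26.
Points: 4, 12, 24, 26 (4 total).

24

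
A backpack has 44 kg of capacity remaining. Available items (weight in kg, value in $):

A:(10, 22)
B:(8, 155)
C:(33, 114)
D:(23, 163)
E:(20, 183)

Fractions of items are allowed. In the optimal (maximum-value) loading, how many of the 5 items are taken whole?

Greedy by value/weight ratio, highest first.
Order: B (155/8=19.38) > E (183/20=9.15) > D (163/23=7.09) > C (114/33=3.45) > A (22/10=2.20)
Fill: take B (8 @ 155) → take E (20 @ 183) → take 16/23 of D → 113.39; 44/44 used.
2 item(s) taken whole; one partial (take 16/23 of D).

2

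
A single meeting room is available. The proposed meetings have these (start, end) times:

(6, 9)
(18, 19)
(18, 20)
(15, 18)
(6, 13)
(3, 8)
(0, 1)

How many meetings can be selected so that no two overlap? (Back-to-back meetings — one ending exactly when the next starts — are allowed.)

4

Sort by end time and greedily take each interval whose start is ≥ the last chosen end.
By end time: (0,1), (3,8), (6,9), (6,13), (15,18), (18,19), (18,20).
Pick (0,1); next start ≥ 1 → (3,8); next start ≥ 8 → (15,18); next start ≥ 18 → (18,19).
Selected 4 meetings.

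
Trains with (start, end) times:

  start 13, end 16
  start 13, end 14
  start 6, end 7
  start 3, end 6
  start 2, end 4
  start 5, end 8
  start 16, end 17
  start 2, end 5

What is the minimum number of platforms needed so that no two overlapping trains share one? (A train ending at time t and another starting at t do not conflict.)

3

Count concurrent intervals with a sweep; the peak is the room count.
Events (time:±→running): 2:+→1 2:+→2 3:+→3 … peak 3.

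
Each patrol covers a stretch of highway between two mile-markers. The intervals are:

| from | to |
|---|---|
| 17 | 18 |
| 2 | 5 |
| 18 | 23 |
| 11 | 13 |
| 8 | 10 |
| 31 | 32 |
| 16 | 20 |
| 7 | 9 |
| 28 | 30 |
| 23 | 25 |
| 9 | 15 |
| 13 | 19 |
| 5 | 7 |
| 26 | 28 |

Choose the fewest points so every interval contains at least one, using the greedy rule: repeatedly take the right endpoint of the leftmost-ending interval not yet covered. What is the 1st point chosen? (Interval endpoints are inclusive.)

5

By right end: [2,5]  [5,7]  [7,9]  [8,10]  [11,13]  [9,15]  [17,18]  [13,19]  [16,20]  [18,23]  [23,25]  [26,28]  [28,30]  [31,32]
[2,5] uncovered → point at 5; [7,9] uncovered → point at 9; [11,13] uncovered → point at 13; [17,18] uncovered → point at 18; [23,25] uncovered → point at 25; [26,28] uncovered → point at 28; [31,32] uncovered → point at 32.
Points: 5, 9, 13, 18, 25, 28, 32 (7 total).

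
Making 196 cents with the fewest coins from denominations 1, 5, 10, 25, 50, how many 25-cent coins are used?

1

196 − 3×50→46 − 1×25→21 − 2×10→1 − 1×1→0
Count of 25: 1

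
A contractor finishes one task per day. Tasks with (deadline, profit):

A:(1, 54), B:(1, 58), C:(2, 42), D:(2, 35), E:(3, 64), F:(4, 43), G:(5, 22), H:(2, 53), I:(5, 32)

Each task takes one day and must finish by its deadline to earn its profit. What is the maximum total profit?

Sort by profit descending; place each in the latest free slot ≤ its deadline.
Profit order: E=64 B=58 A=54 H=53 F=43 C=42 D=35 I=32 G=22
Assign: E→slot 3, B→slot 1, A skipped, H→slot 2, F→slot 4, C skipped, D skipped, I→slot 5, G skipped.
Slots: [1:B] [2:H] [3:E] [4:F] [5:I]
Profit = 58 + 53 + 64 + 43 + 32 = 250

250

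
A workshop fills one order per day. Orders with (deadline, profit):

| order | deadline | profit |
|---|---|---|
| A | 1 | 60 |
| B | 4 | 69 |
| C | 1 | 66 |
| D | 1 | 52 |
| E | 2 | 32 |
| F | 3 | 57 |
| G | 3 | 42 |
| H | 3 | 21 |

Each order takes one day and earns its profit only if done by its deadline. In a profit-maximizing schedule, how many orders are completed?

4

Take jobs in profit order; each goes to the latest open slot no later than its deadline.
Profit order: B=69 C=66 A=60 F=57 D=52 G=42 E=32 H=21
Assign: B→slot 4, C→slot 1, A skipped, F→slot 3, D skipped, G→slot 2, E skipped, H skipped.
Slots: [1:C] [2:G] [3:F] [4:B]
4 of 8 scheduled.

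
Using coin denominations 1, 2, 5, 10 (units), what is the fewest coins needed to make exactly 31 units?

31 − 3×10→1 − 1×1→0
Total coins = 3 + 1 = 4

4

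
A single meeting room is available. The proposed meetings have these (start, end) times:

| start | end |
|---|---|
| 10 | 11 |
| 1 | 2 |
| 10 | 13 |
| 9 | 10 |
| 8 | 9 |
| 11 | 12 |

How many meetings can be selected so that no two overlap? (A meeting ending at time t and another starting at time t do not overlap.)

Order by finish time; keep every interval that doesn't clash with the previous kept one.
By end time: (1,2), (8,9), (9,10), (10,11), (11,12), (10,13).
Pick (1,2); next start ≥ 2 → (8,9); next start ≥ 9 → (9,10); next start ≥ 10 → (10,11); next start ≥ 11 → (11,12).
Selected 5 meetings.

5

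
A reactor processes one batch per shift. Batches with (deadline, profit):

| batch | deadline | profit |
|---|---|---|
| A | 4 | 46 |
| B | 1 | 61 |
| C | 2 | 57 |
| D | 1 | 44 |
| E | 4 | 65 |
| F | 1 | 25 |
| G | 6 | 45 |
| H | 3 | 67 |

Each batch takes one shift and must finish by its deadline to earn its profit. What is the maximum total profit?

295

Take jobs in profit order; each goes to the latest open slot no later than its deadline.
Profit order: H=67 E=65 B=61 C=57 A=46 G=45 D=44 F=25
Assign: H→slot 3, E→slot 4, B→slot 1, C→slot 2, A skipped, G→slot 6, D skipped, F skipped.
Slots: [1:B] [2:C] [3:H] [4:E] [6:G]
Profit = 61 + 57 + 67 + 65 + 45 = 295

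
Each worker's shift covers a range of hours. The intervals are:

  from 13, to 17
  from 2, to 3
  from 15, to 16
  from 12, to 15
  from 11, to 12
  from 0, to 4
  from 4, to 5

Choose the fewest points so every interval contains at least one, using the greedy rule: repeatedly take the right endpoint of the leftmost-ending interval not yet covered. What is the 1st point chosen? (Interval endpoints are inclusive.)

By right end: [2,3]  [0,4]  [4,5]  [11,12]  [12,15]  [15,16]  [13,17]
[2,3] uncovered → point at 3; [4,5] uncovered → point at 5; [11,12] uncovered → point at 12; [15,16] uncovered → point at 16.
Points: 3, 5, 12, 16 (4 total).

3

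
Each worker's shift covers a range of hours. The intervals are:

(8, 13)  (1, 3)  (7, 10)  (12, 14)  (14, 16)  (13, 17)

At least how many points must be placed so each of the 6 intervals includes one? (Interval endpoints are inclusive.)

Sorted: [1,3] [7,10] [8,13] [12,14] [14,16] [13,17]
{[1,3]} hit by 3; {[7,10],[8,13]} hit by 10; {[12,14],[14,16],[13,17]} hit by 14.
Points: 3, 10, 14 (3 total).

3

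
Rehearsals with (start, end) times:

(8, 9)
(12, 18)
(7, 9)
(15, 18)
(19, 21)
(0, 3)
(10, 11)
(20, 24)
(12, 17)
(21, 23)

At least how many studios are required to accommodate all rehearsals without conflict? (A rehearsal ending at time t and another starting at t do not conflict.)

3

Count concurrent intervals with a sweep; the peak is the room count.
Events (time:±→running): 0:+→1 3:-→0 7:+→1 8:+→2 9:-→1 9:-→0 10:+→1 11:-→0 12:+→1 12:+→2 15:+→3 … peak 3.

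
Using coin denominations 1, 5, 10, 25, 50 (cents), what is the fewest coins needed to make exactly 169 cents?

169 = 3×50 + 1×10 + 1×5 + 4×1
Total coins = 3 + 1 + 1 + 4 = 9

9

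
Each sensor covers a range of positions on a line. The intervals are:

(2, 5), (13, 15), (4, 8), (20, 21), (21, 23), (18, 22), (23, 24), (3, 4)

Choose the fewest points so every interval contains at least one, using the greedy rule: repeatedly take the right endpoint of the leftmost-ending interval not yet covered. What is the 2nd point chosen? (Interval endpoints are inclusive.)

15

Sort by right endpoint; whenever an interval is uncovered, place a point at its right end.
By right end: [3,4]  [2,5]  [4,8]  [13,15]  [20,21]  [18,22]  [21,23]  [23,24]
[3,4] uncovered → point at 4; [13,15] uncovered → point at 15; [20,21] uncovered → point at 21; [23,24] uncovered → point at 24.
Points: 4, 15, 21, 24 (4 total).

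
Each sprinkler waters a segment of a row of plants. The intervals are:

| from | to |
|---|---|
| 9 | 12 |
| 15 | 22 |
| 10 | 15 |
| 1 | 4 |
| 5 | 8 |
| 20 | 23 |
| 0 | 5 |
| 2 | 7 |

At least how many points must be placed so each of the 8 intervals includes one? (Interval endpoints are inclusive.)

Sorted: [1,4] [0,5] [2,7] [5,8] [9,12] [10,15] [15,22] [20,23]
{[1,4],[0,5],[2,7]} hit by 4; {[5,8]} hit by 8; {[9,12],[10,15]} hit by 12; {[15,22],[20,23]} hit by 22.
Points: 4, 8, 12, 22 (4 total).

4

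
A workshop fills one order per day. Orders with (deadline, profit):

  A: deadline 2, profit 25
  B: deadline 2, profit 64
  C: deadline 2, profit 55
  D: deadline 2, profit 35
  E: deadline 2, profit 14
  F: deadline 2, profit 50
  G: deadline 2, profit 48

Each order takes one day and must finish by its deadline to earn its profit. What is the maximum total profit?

Take jobs in profit order; each goes to the latest open slot no later than its deadline.
Profit order: B=64 C=55 F=50 G=48 D=35 A=25 E=14
Assign: B→slot 2, C→slot 1, F skipped, G skipped, D skipped, A skipped, E skipped.
Slots: [1:C] [2:B]
Profit = 55 + 64 = 119

119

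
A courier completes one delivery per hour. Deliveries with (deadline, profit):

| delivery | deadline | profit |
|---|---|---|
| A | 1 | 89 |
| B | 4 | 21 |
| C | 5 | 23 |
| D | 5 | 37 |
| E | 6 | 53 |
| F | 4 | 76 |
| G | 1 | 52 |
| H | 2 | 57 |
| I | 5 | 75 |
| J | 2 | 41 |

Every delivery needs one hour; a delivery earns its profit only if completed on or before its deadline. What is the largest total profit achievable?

Take jobs in profit order; each goes to the latest open slot no later than its deadline.
Profit order: A=89 F=76 I=75 H=57 E=53 G=52 J=41 D=37 C=23 B=21
Assign: A→slot 1, F→slot 4, I→slot 5, H→slot 2, E→slot 6, G skipped, J skipped, D→slot 3, C skipped, B skipped.
Slots: [1:A] [2:H] [3:D] [4:F] [5:I] [6:E]
Profit = 89 + 57 + 37 + 76 + 75 + 53 = 387

387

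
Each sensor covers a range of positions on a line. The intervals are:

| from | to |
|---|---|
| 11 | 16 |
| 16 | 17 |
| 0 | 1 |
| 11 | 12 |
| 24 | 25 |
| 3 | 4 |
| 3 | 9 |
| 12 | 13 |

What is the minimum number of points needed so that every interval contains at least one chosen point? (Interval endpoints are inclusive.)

5

Sort by right endpoint; whenever an interval is uncovered, place a point at its right end.
Sorted: [0,1] [3,4] [3,9] [11,12] [12,13] [11,16] [16,17] [24,25]
{[0,1]} hit by 1; {[3,4],[3,9]} hit by 4; {[11,12],[12,13],[11,16]} hit by 12; {[16,17]} hit by 17; {[24,25]} hit by 25.
Points: 1, 4, 12, 17, 25 (5 total).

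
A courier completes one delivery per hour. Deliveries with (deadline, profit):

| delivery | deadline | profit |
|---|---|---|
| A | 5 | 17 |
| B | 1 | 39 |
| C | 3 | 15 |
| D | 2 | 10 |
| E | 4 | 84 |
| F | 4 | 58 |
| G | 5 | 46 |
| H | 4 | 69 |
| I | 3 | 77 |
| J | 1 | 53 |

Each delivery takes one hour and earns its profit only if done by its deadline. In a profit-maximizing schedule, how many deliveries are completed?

5

Take jobs in profit order; each goes to the latest open slot no later than its deadline.
Profit order: E=84 I=77 H=69 F=58 J=53 G=46 B=39 A=17 C=15 D=10
Assign: E→slot 4, I→slot 3, H→slot 2, F→slot 1, J skipped, G→slot 5, B skipped, A skipped, C skipped, D skipped.
Slots: [1:F] [2:H] [3:I] [4:E] [5:G]
5 of 10 scheduled.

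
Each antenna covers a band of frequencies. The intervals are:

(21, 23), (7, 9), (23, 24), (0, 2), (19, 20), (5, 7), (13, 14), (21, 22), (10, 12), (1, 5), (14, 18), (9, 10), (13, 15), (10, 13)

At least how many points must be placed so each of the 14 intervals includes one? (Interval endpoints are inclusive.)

7

By right end: [0,2]  [1,5]  [5,7]  [7,9]  [9,10]  [10,12]  [10,13]  [13,14]  [13,15]  [14,18]  [19,20]  [21,22]  [21,23]  [23,24]
[0,2] uncovered → point at 2; [5,7] uncovered → point at 7; [9,10] uncovered → point at 10; [13,14] uncovered → point at 14; [19,20] uncovered → point at 20; [21,22] uncovered → point at 22; [23,24] uncovered → point at 24.
Points: 2, 7, 10, 14, 20, 22, 24 (7 total).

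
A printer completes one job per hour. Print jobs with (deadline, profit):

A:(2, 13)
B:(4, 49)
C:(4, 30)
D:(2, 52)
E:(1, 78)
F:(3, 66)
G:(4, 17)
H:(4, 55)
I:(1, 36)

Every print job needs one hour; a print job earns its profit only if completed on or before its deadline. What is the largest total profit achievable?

Sort by profit descending; place each in the latest free slot ≤ its deadline.
Profit order: E=78 F=66 H=55 D=52 B=49 I=36 C=30 G=17 A=13
Assign: E→slot 1, F→slot 3, H→slot 4, D→slot 2, B skipped, I skipped, C skipped, G skipped, A skipped.
Slots: [1:E] [2:D] [3:F] [4:H]
Profit = 78 + 52 + 66 + 55 = 251

251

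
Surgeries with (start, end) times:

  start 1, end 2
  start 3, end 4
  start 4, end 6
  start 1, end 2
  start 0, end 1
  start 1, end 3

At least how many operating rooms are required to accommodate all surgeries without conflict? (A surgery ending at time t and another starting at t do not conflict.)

3

Count concurrent intervals with a sweep; the peak is the room count.
Events (time:±→running): 0:+→1 1:-→0 1:+→1 1:+→2 1:+→3 … peak 3.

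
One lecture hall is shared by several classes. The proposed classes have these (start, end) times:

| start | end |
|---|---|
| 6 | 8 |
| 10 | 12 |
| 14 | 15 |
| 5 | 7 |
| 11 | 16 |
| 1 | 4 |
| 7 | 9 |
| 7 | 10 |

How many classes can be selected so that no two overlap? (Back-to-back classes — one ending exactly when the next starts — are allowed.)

Order by finish time; keep every interval that doesn't clash with the previous kept one.
By end time: (1,4), (5,7), (6,8), (7,9), (7,10), (10,12), (14,15), (11,16).
Pick (1,4); next start ≥ 4 → (5,7); next start ≥ 7 → (7,9); next start ≥ 9 → (10,12); next start ≥ 12 → (14,15).
Selected 5 classes.

5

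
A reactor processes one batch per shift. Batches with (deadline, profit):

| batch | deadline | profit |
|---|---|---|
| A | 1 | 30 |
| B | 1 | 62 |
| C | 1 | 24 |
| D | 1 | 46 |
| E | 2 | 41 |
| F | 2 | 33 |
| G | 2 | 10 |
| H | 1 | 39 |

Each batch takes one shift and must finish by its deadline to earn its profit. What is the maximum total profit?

Sort by profit descending; place each in the latest free slot ≤ its deadline.
Profit order: B=62 D=46 E=41 H=39 F=33 A=30 C=24 G=10
Assign: B→slot 1, D skipped, E→slot 2, H skipped, F skipped, A skipped, C skipped, G skipped.
Slots: [1:B] [2:E]
Profit = 62 + 41 = 103

103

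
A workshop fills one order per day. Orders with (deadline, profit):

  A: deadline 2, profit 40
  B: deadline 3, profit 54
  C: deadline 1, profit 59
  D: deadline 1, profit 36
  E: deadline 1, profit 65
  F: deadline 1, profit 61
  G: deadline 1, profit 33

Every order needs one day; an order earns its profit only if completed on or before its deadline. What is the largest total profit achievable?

Take jobs in profit order; each goes to the latest open slot no later than its deadline.
Profit order: E=65 F=61 C=59 B=54 A=40 D=36 G=33
Assign: E→slot 1, F skipped, C skipped, B→slot 3, A→slot 2, D skipped, G skipped.
Slots: [1:E] [2:A] [3:B]
Profit = 65 + 40 + 54 = 159

159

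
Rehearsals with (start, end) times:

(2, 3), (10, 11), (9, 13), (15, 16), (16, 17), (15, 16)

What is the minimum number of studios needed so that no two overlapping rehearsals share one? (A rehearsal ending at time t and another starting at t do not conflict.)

2

Events (time:±→running): 2:+→1 3:-→0 9:+→1 10:+→2 … peak 2.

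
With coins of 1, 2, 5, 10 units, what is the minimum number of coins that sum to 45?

5

Greedy: take as many of the largest coin as possible, then repeat with the remainder.
45 − 4×10→5 − 1×5→0
Total coins = 4 + 1 = 5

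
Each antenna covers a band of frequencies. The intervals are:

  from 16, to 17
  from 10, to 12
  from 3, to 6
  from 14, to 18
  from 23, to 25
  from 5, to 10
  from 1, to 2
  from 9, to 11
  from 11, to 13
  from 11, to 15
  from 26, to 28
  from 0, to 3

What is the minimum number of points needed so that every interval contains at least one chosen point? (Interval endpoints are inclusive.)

6

By right end: [1,2]  [0,3]  [3,6]  [5,10]  [9,11]  [10,12]  [11,13]  [11,15]  [16,17]  [14,18]  [23,25]  [26,28]
[1,2] uncovered → point at 2; [3,6] uncovered → point at 6; [9,11] uncovered → point at 11; [16,17] uncovered → point at 17; [23,25] uncovered → point at 25; [26,28] uncovered → point at 28.
Points: 2, 6, 11, 17, 25, 28 (6 total).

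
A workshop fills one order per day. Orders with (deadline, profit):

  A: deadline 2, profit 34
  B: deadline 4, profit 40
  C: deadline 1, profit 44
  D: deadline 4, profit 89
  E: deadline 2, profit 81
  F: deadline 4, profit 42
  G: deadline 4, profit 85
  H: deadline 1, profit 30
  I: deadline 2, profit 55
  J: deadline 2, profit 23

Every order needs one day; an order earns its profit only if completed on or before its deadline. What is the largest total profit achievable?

Profit order: D=89 G=85 E=81 I=55 C=44 F=42 B=40 A=34 H=30 J=23
Assign: D→slot 4, G→slot 3, E→slot 2, I→slot 1, C skipped, F skipped, B skipped, A skipped, H skipped, J skipped.
Slots: [1:I] [2:E] [3:G] [4:D]
Profit = 55 + 81 + 85 + 89 = 310

310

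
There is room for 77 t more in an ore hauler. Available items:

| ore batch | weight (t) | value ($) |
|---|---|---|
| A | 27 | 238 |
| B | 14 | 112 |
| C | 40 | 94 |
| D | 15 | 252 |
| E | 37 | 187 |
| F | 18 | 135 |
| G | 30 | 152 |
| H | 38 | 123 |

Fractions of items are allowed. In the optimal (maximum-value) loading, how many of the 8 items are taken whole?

Greedy by value/weight ratio, highest first.
Ratios (sorted): D 16.80, A 8.81, B 8.00, F 7.50, G 5.07, E 5.05, H 3.24, C 2.35
take D (15 @ 252); take A (27 @ 238); take B (14 @ 112); take F (18 @ 135); take 3/30 of G → 15.20. Capacity used 77/77.
4 item(s) taken whole; one partial (take 3/30 of G).

4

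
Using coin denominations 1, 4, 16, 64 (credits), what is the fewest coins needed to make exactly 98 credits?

Use the largest denomination that fits, subtract, and repeat.
98 − 1×64→34 − 2×16→2 − 2×1→0
Total coins = 1 + 2 + 2 = 5

5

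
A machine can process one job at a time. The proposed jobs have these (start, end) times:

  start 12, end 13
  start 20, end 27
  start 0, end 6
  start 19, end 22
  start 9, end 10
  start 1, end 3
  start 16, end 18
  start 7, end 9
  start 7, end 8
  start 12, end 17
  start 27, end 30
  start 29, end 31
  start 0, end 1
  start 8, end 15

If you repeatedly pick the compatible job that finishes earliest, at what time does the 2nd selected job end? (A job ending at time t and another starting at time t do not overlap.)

3

By end time: (0,1), (1,3), (0,6), (7,8), (7,9), (9,10), (12,13), (8,15), (12,17), (16,18), (19,22), (20,27), (27,30), (29,31).
Pick (0,1); next start ≥ 1 → (1,3); next start ≥ 3 → (7,8); next start ≥ 8 → (9,10); next start ≥ 10 → (12,13); next start ≥ 13 → (16,18); next start ≥ 18 → (19,22); next start ≥ 22 → (27,30).
Selected: (0,1) (1,3) (7,8) (9,10) (12,13) (16,18) (19,22) (27,30)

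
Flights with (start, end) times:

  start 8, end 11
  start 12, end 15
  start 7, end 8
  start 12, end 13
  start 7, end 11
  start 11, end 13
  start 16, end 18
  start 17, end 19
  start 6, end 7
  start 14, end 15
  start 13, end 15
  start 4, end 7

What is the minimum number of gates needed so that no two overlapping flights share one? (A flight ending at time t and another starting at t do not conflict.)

3

Events (time:±→running): 4:+→1 6:+→2 7:-→1 7:-→0 7:+→1 7:+→2 8:-→1 8:+→2 11:-→1 11:-→0 11:+→1 12:+→2 12:+→3 … peak 3.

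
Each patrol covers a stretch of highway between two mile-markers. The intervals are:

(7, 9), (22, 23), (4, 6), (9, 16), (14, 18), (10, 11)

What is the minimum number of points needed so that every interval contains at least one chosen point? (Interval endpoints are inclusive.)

5

By right end: [4,6]  [7,9]  [10,11]  [9,16]  [14,18]  [22,23]
[4,6] uncovered → point at 6; [7,9] uncovered → point at 9; [10,11] uncovered → point at 11; [14,18] uncovered → point at 18; [22,23] uncovered → point at 23.
Points: 6, 9, 11, 18, 23 (5 total).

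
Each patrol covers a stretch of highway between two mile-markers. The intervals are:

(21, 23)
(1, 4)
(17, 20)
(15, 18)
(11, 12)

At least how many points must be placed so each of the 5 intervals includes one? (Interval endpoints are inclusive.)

4

Sort by right endpoint; whenever an interval is uncovered, place a point at its right end.
By right end: [1,4]  [11,12]  [15,18]  [17,20]  [21,23]
[1,4] uncovered → point at 4; [11,12] uncovered → point at 12; [15,18] uncovered → point at 18; [21,23] uncovered → point at 23.
Points: 4, 12, 18, 23 (4 total).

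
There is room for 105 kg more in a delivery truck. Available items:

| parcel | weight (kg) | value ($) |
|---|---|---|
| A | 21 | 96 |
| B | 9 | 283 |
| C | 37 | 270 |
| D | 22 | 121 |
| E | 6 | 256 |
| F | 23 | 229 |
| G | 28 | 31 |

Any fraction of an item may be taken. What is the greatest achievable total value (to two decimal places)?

1195.57

Ratios (sorted): E 42.67, B 31.44, F 9.96, C 7.30, D 5.50, A 4.57, G 1.11
take E (6 @ 256); take B (9 @ 283); take F (23 @ 229); take C (37 @ 270); take D (22 @ 121); take 8/21 of A → 36.57. Capacity used 105/105.
Total value = 1195.57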